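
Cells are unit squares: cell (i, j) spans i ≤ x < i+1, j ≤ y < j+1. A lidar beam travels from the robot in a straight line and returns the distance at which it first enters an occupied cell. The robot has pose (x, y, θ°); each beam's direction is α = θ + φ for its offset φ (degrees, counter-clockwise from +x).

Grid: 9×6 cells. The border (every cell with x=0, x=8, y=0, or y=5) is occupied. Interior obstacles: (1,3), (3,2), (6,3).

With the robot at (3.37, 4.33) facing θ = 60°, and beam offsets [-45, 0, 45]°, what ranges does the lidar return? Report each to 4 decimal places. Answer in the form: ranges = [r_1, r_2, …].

ranges = [2.5887, 0.7736, 0.6936]

beam 1: φ=-45°, α=15°
  direction (0.9659, 0.2588); cell (3,4); t to first gridline: x 0.6522, y 2.5887 (then +1.0353 / +3.8637)
    (4,4) via x @ 0.6522
    (5,4) via x @ 1.6875
    (5,5) via y @ 2.5887  # hit
  → r_1 = 2.5887
beam 2: φ=0°, α=60°
  direction (0.5000, 0.8660); cell (3,4); t to first gridline: x 1.2600, y 0.7736 (then +2.0000 / +1.1547)
    (3,5) via y @ 0.7736  # hit
  → r_2 = 0.7736
beam 3: φ=45°, α=105°
  direction (-0.2588, 0.9659); cell (3,4); t to first gridline: x 1.4296, y 0.6936 (then +3.8637 / +1.0353)
    (3,5) via y @ 0.6936  # hit
  → r_3 = 0.6936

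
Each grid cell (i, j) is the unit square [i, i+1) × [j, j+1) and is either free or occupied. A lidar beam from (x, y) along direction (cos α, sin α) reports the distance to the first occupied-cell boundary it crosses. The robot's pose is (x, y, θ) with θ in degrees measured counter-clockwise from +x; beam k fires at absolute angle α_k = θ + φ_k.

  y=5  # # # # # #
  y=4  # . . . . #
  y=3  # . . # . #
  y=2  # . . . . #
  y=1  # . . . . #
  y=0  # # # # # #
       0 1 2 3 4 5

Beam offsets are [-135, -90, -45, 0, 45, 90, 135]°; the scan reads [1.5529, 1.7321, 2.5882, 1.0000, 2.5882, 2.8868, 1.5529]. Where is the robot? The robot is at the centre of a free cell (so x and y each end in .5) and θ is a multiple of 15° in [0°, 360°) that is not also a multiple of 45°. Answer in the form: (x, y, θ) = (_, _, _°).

(x, y, θ) = (2.5, 2.5, 30°)

Candidates: 15 free-cell centres × 16 headings = 240 poses. Raycast each; keep the one whose scan matches to 4 dp.
  (4.5, 4.5, 15°): beam 1 = 1.0000 ≠ 1.5529 ✗
  (2.5, 1.5, 30°): beam 1 = 0.5176 ≠ 1.5529 ✗
  (4.5, 2.5, 30°): beam 2 = 1.0000 ≠ 1.7321 ✗
  (4.5, 4.5, 165°): beam 1 = 0.5774 ≠ 1.5529 ✗
  …
  (2.5, 2.5, 30°): r_1=1.5529, r_2=1.7321, r_3=2.5882, r_4=1.0000, r_5=2.5882, r_6=2.8868, r_7=1.5529 — all match ✓
Only this pose fits every beam.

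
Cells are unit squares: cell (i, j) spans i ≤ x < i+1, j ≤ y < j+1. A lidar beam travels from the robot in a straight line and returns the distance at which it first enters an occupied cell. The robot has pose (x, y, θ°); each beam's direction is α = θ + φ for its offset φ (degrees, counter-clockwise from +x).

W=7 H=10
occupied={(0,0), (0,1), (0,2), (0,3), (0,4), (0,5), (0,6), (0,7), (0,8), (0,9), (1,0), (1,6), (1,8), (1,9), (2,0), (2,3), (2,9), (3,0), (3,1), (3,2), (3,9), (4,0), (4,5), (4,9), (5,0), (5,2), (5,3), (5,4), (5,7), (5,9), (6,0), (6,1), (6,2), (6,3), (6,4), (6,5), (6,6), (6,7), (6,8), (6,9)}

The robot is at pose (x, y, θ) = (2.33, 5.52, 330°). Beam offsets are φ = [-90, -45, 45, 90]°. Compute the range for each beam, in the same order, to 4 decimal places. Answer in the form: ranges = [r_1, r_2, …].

ranges = [2.6600, 1.5736, 1.7289, 4.0184]

beam 1: φ=-90°, α=240°
  d=(-0.5000,-0.8660)  start (2,5)  tX=0.6600 tY=0.6004  stride 1/|dx|=2.0000 1/|dy|=1.1547
    cross y-line → (2,4), t=0.6004
    cross x-line → (1,4), t=0.6600
    cross y-line → (1,3), t=1.7551
    cross x-line → (0,3), t=2.6600 (wall)
  → r_1 = 2.6600
beam 2: φ=-45°, α=285°
  d=(0.2588,-0.9659)  start (2,5)  tX=2.5887 tY=0.5383  stride 1/|dx|=3.8637 1/|dy|=1.0353
    cross y-line → (2,4), t=0.5383
    cross y-line → (2,3), t=1.5736 (wall)
  → r_2 = 1.5736
beam 3: φ=45°, α=15°
  d=(0.9659,0.2588)  start (2,5)  tX=0.6936 tY=1.8546  stride 1/|dx|=1.0353 1/|dy|=3.8637
    cross x-line → (3,5), t=0.6936
    cross x-line → (4,5), t=1.7289 (wall)
  → r_3 = 1.7289
beam 4: φ=90°, α=60°
  d=(0.5000,0.8660)  start (2,5)  tX=1.3400 tY=0.5543  stride 1/|dx|=2.0000 1/|dy|=1.1547
    cross y-line → (2,6), t=0.5543
    cross x-line → (3,6), t=1.3400
    cross y-line → (3,7), t=1.7090
    cross y-line → (3,8), t=2.8637
    cross x-line → (4,8), t=3.3400
    cross y-line → (4,9), t=4.0184 (wall)
  → r_4 = 4.0184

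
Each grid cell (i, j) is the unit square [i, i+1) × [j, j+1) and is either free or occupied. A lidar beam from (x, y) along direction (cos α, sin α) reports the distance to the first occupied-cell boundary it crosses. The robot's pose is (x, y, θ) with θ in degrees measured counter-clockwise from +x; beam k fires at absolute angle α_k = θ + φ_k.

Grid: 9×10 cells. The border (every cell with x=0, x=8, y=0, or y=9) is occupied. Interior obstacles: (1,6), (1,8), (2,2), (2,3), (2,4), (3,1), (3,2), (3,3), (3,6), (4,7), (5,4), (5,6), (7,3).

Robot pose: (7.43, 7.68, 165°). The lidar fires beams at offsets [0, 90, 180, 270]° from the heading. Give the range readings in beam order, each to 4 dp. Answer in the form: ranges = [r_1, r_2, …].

ranges = [5.1001, 6.9156, 0.5901, 1.3666]

beam 1: φ=0°, α=165°
  d=(-0.9659,0.2588)  start (7,7)  tX=0.4452 tY=1.2364  stride 1/|dx|=1.0353 1/|dy|=3.8637
    cross x-line → (6,7), t=0.4452
    cross y-line → (6,8), t=1.2364
    cross x-line → (5,8), t=1.4804
    cross x-line → (4,8), t=2.5157
    cross x-line → (3,8), t=3.5510
    cross x-line → (2,8), t=4.5863
    cross y-line → (2,9), t=5.1001 (wall)
  → r_1 = 5.1001
beam 2: φ=90°, α=255°
  d=(-0.2588,-0.9659)  start (7,7)  tX=1.6614 tY=0.7040  stride 1/|dx|=3.8637 1/|dy|=1.0353
    cross y-line → (7,6), t=0.7040
    cross x-line → (6,6), t=1.6614
    cross y-line → (6,5), t=1.7393
    cross y-line → (6,4), t=2.7745
    cross y-line → (6,3), t=3.8098
    cross y-line → (6,2), t=4.8451
    cross x-line → (5,2), t=5.5251
    cross y-line → (5,1), t=5.8804
    cross y-line → (5,0), t=6.9156 (wall)
  → r_2 = 6.9156
beam 3: φ=180°, α=345°
  d=(0.9659,-0.2588)  start (7,7)  tX=0.5901 tY=2.6273  stride 1/|dx|=1.0353 1/|dy|=3.8637
    cross x-line → (8,7), t=0.5901 (wall)
  → r_3 = 0.5901
beam 4: φ=270°, α=75°
  d=(0.2588,0.9659)  start (7,7)  tX=2.2023 tY=0.3313  stride 1/|dx|=3.8637 1/|dy|=1.0353
    cross y-line → (7,8), t=0.3313
    cross y-line → (7,9), t=1.3666 (wall)
  → r_4 = 1.3666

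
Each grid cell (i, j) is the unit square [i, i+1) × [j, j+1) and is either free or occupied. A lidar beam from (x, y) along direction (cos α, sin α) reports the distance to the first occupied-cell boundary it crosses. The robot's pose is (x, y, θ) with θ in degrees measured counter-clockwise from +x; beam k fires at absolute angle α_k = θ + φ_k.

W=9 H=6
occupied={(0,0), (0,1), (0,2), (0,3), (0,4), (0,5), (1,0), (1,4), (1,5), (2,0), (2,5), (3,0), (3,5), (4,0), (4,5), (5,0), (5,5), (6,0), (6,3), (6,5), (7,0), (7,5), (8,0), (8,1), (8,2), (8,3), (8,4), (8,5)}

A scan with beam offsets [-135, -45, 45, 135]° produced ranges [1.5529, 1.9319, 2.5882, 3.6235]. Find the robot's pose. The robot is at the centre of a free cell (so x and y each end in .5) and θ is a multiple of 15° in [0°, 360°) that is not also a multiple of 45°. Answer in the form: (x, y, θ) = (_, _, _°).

Enumerate (i+0.5, j+0.5, θ) over the 26 free cells and 16 admissible headings. For each, cast all 4 beams and compare to the given ranges.
  (2.5, 4.5, 60°): beam 1 = 3.6235 ≠ 1.5529 ✗
  (1.5, 3.5, 195°): beam 1 = 0.5774 ≠ 1.5529 ✗
  (2.5, 1.5, 255°): beam 1 = 2.8868 ≠ 1.5529 ✗
  (2.5, 1.5, 75°): beam 1 = 0.5774 ≠ 1.5529 ✗
  …
  (4.5, 2.5, 60°): r_1=1.5529, r_2=1.9319, r_3=2.5882, r_4=3.6235 — all match ✓
Only this pose fits every beam.

(x, y, θ) = (4.5, 2.5, 60°)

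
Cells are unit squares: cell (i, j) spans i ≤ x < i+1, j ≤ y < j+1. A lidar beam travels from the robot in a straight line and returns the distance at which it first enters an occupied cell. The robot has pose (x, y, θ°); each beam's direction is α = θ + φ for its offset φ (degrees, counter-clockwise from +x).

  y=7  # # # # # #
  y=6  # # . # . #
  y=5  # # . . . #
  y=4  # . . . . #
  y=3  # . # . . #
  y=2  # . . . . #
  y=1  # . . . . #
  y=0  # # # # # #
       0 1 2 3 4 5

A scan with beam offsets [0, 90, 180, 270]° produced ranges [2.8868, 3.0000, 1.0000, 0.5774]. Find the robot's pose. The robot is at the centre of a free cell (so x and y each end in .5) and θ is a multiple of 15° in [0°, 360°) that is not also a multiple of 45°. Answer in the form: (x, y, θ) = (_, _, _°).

(x, y, θ) = (2.5, 1.5, 30°)

The pose lattice has 20·16 = 320 candidates. Test each by forward raycasting.
  (2.5, 2.5, 120°): beam 1 = 0.5774 ≠ 2.8868 ✗
  (2.5, 4.5, 60°): beam 1 = 1.7321 ≠ 2.8868 ✗
  (2.5, 5.5, 30°): beam 1 = 1.0000 ≠ 2.8868 ✗
  (2.5, 6.5, 300°): beam 1 = 5.0000 ≠ 2.8868 ✗
  …
  (2.5, 1.5, 30°): r_1=2.8868, r_2=3.0000, r_3=1.0000, r_4=0.5774 — all match ✓
No second candidate reproduces the full scan.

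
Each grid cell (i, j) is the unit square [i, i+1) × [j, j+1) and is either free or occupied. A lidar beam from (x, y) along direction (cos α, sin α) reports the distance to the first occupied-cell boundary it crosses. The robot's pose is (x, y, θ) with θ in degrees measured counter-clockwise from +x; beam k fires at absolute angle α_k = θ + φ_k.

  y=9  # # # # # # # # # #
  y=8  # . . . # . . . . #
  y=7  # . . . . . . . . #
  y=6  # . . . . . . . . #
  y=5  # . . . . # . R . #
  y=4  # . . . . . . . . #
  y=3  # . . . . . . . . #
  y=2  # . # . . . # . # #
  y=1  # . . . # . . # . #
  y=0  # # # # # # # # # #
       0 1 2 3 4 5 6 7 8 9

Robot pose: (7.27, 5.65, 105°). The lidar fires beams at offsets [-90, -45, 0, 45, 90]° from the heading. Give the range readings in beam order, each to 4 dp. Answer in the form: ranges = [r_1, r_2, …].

beam 1: φ=-90°, α=15°
  direction (0.9659, 0.2588); cell (7,5); t to first gridline: x 0.7558, y 1.3523 (then +1.0353 / +3.8637)
    (8,5) via x @ 0.7558
    (8,6) via y @ 1.3523
    (9,6) via x @ 1.7910  # hit
  → r_1 = 1.7910
beam 2: φ=-45°, α=60°
  direction (0.5000, 0.8660); cell (7,5); t to first gridline: x 1.4600, y 0.4041 (then +2.0000 / +1.1547)
    (7,6) via y @ 0.4041
    (8,6) via x @ 1.4600
    (8,7) via y @ 1.5588
    (8,8) via y @ 2.7135
    (9,8) via x @ 3.4600  # hit
  → r_2 = 3.4600
beam 3: φ=0°, α=105°
  direction (-0.2588, 0.9659); cell (7,5); t to first gridline: x 1.0432, y 0.3623 (then +3.8637 / +1.0353)
    (7,6) via y @ 0.3623
    (6,6) via x @ 1.0432
    (6,7) via y @ 1.3976
    (6,8) via y @ 2.4329
    (6,9) via y @ 3.4682  # hit
  → r_3 = 3.4682
beam 4: φ=45°, α=150°
  direction (-0.8660, 0.5000); cell (7,5); t to first gridline: x 0.3118, y 0.7000 (then +1.1547 / +2.0000)
    (6,5) via x @ 0.3118
    (6,6) via y @ 0.7000
    (5,6) via x @ 1.4665
    (4,6) via x @ 2.6212
    (4,7) via y @ 2.7000
    (3,7) via x @ 3.7759
    (3,8) via y @ 4.7000
    (2,8) via x @ 4.9306
    (1,8) via x @ 6.0853
    (1,9) via y @ 6.7000  # hit
  → r_4 = 6.7000
beam 5: φ=90°, α=195°
  direction (-0.9659, -0.2588); cell (7,5); t to first gridline: x 0.2795, y 2.5114 (then +1.0353 / +3.8637)
    (6,5) via x @ 0.2795
    (5,5) via x @ 1.3148  # hit
  → r_5 = 1.3148

ranges = [1.7910, 3.4600, 3.4682, 6.7000, 1.3148]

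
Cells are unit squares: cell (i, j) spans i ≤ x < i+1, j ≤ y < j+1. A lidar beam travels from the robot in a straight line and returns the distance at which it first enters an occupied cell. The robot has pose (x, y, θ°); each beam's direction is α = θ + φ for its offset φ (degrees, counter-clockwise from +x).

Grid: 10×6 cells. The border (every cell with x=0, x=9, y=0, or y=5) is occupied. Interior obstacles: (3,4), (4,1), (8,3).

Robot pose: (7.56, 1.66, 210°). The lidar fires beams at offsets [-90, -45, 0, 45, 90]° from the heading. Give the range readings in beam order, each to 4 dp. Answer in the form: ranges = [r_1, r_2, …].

ranges = [3.8567, 6.7914, 1.3200, 0.6833, 0.7621]

beam 1: φ=-90°, α=120°
  direction (-0.5000, 0.8660); cell (7,1); t to first gridline: x 1.1200, y 0.3926 (then +2.0000 / +1.1547)
    (7,2) via y @ 0.3926
    (6,2) via x @ 1.1200
    (6,3) via y @ 1.5473
    (6,4) via y @ 2.7020
    (5,4) via x @ 3.1200
    (5,5) via y @ 3.8567  # hit
  → r_1 = 3.8567
beam 2: φ=-45°, α=165°
  direction (-0.9659, 0.2588); cell (7,1); t to first gridline: x 0.5798, y 1.3137 (then +1.0353 / +3.8637)
    (6,1) via x @ 0.5798
    (6,2) via y @ 1.3137
    (5,2) via x @ 1.6150
    (4,2) via x @ 2.6503
    (3,2) via x @ 3.6856
    (2,2) via x @ 4.7209
    (2,3) via y @ 5.1774
    (1,3) via x @ 5.7561
    (0,3) via x @ 6.7914  # hit
  → r_2 = 6.7914
beam 3: φ=0°, α=210°
  direction (-0.8660, -0.5000); cell (7,1); t to first gridline: x 0.6466, y 1.3200 (then +1.1547 / +2.0000)
    (6,1) via x @ 0.6466
    (6,0) via y @ 1.3200  # hit
  → r_3 = 1.3200
beam 4: φ=45°, α=255°
  direction (-0.2588, -0.9659); cell (7,1); t to first gridline: x 2.1637, y 0.6833 (then +3.8637 / +1.0353)
    (7,0) via y @ 0.6833  # hit
  → r_4 = 0.6833
beam 5: φ=90°, α=300°
  direction (0.5000, -0.8660); cell (7,1); t to first gridline: x 0.8800, y 0.7621 (then +2.0000 / +1.1547)
    (7,0) via y @ 0.7621  # hit
  → r_5 = 0.7621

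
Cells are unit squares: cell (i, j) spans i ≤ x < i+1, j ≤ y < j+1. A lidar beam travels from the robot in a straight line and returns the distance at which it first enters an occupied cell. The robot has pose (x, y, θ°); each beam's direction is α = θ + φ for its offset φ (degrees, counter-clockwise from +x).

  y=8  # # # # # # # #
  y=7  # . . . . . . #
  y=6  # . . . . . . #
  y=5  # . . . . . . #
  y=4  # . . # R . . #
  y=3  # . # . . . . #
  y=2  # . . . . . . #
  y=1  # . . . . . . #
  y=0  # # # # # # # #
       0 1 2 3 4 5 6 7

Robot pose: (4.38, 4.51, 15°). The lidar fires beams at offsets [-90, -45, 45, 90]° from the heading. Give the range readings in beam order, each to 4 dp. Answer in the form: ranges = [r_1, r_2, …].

beam 1: φ=-90°, α=285°
  d=(0.2588,-0.9659)  start (4,4)  tX=2.3955 tY=0.5280  stride 1/|dx|=3.8637 1/|dy|=1.0353
    cross y-line → (4,3), t=0.5280
    cross y-line → (4,2), t=1.5633
    cross x-line → (5,2), t=2.3955
    cross y-line → (5,1), t=2.5985
    cross y-line → (5,0), t=3.6338 (wall)
  → r_1 = 3.6338
beam 2: φ=-45°, α=330°
  d=(0.8660,-0.5000)  start (4,4)  tX=0.7159 tY=1.0200  stride 1/|dx|=1.1547 1/|dy|=2.0000
    cross x-line → (5,4), t=0.7159
    cross y-line → (5,3), t=1.0200
    cross x-line → (6,3), t=1.8706
    cross y-line → (6,2), t=3.0200
    cross x-line → (7,2), t=3.0253 (wall)
  → r_2 = 3.0253
beam 3: φ=45°, α=60°
  d=(0.5000,0.8660)  start (4,4)  tX=1.2400 tY=0.5658  stride 1/|dx|=2.0000 1/|dy|=1.1547
    cross y-line → (4,5), t=0.5658
    cross x-line → (5,5), t=1.2400
    cross y-line → (5,6), t=1.7205
    cross y-line → (5,7), t=2.8752
    cross x-line → (6,7), t=3.2400
    cross y-line → (6,8), t=4.0299 (wall)
  → r_3 = 4.0299
beam 4: φ=90°, α=105°
  d=(-0.2588,0.9659)  start (4,4)  tX=1.4682 tY=0.5073  stride 1/|dx|=3.8637 1/|dy|=1.0353
    cross y-line → (4,5), t=0.5073
    cross x-line → (3,5), t=1.4682
    cross y-line → (3,6), t=1.5426
    cross y-line → (3,7), t=2.5778
    cross y-line → (3,8), t=3.6131 (wall)
  → r_4 = 3.6131

ranges = [3.6338, 3.0253, 4.0299, 3.6131]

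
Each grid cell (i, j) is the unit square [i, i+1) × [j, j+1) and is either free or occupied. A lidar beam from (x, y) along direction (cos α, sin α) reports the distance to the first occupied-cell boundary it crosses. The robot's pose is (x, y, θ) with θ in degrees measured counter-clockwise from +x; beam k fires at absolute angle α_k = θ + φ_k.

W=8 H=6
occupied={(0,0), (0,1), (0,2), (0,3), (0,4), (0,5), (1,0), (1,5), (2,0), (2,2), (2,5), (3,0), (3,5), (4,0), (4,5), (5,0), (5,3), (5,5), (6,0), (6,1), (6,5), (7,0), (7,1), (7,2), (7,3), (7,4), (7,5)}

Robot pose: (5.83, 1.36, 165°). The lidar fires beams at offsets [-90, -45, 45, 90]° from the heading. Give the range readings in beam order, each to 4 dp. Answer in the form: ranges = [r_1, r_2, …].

beam 1: φ=-90°, α=75°
  direction (0.2588, 0.9659); cell (5,1); t to first gridline: x 0.6568, y 0.6626 (then +3.8637 / +1.0353)
    (6,1) via x @ 0.6568  # hit
  → r_1 = 0.6568
beam 2: φ=-45°, α=120°
  direction (-0.5000, 0.8660); cell (5,1); t to first gridline: x 1.6600, y 0.7390 (then +2.0000 / +1.1547)
    (5,2) via y @ 0.7390
    (4,2) via x @ 1.6600
    (4,3) via y @ 1.8937
    (4,4) via y @ 3.0484
    (3,4) via x @ 3.6600
    (3,5) via y @ 4.2031  # hit
  → r_2 = 4.2031
beam 3: φ=45°, α=210°
  direction (-0.8660, -0.5000); cell (5,1); t to first gridline: x 0.9584, y 0.7200 (then +1.1547 / +2.0000)
    (5,0) via y @ 0.7200  # hit
  → r_3 = 0.7200
beam 4: φ=90°, α=255°
  direction (-0.2588, -0.9659); cell (5,1); t to first gridline: x 3.2069, y 0.3727 (then +3.8637 / +1.0353)
    (5,0) via y @ 0.3727  # hit
  → r_4 = 0.3727

ranges = [0.6568, 4.2031, 0.7200, 0.3727]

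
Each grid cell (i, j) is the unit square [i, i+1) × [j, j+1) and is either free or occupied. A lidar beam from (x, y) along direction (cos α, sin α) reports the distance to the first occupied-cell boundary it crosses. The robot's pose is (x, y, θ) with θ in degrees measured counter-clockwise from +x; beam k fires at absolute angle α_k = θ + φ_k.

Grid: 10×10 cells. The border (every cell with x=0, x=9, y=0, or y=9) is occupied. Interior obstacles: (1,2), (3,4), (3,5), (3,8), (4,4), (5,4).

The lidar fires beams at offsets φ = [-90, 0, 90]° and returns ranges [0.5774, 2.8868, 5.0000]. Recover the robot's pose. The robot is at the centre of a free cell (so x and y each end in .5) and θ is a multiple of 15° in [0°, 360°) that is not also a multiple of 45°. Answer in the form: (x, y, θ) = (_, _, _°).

(x, y, θ) = (3.5, 7.5, 150°)

Candidates: 58 free-cell centres × 16 headings = 928 poses. Raycast each; keep the one whose scan matches to 4 dp.
  (6.5, 3.5, 105°): beam 1 = 2.5882 ≠ 0.5774 ✗
  (7.5, 3.5, 195°): beam 1 = 5.6940 ≠ 0.5774 ✗
  (7.5, 4.5, 345°): beam 1 = 3.6235 ≠ 0.5774 ✗
  …
  (3.5, 7.5, 150°): r_1=0.5774, r_2=2.8868, r_3=5.0000 — all match ✓
Unique over the lattice → pose = (3.5, 7.5, 150°).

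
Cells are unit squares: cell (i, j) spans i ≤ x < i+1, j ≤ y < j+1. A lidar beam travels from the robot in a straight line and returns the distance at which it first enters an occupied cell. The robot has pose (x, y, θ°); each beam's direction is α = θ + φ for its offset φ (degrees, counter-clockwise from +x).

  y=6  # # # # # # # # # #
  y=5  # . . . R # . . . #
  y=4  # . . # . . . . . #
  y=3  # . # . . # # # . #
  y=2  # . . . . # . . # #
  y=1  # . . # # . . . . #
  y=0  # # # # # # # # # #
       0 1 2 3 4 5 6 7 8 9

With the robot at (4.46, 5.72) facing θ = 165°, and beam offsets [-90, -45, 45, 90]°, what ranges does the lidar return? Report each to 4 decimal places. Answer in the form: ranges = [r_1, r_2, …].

ranges = [0.2899, 0.3233, 1.4400, 1.7773]

beam 1: φ=-90°, α=75°
  dir = (cos 75°, sin 75°) = (0.2588, 0.9659); from cell (4,5)
  next x-line at t=2.0864, next y-line at t=0.2899; Δt_x=3.8637, Δt_y=1.0353
    y: enter (4,6) at t=0.2899 ← occupied
  → r_1 = 0.2899
beam 2: φ=-45°, α=120°
  dir = (cos 120°, sin 120°) = (-0.5000, 0.8660); from cell (4,5)
  next x-line at t=0.9200, next y-line at t=0.3233; Δt_x=2.0000, Δt_y=1.1547
    y: enter (4,6) at t=0.3233 ← occupied
  → r_2 = 0.3233
beam 3: φ=45°, α=210°
  dir = (cos 210°, sin 210°) = (-0.8660, -0.5000); from cell (4,5)
  next x-line at t=0.5312, next y-line at t=1.4400; Δt_x=1.1547, Δt_y=2.0000
    x: enter (3,5) at t=0.5312
    y: enter (3,4) at t=1.4400 ← occupied
  → r_3 = 1.4400
beam 4: φ=90°, α=255°
  dir = (cos 255°, sin 255°) = (-0.2588, -0.9659); from cell (4,5)
  next x-line at t=1.7773, next y-line at t=0.7454; Δt_x=3.8637, Δt_y=1.0353
    y: enter (4,4) at t=0.7454
    x: enter (3,4) at t=1.7773 ← occupied
  → r_4 = 1.7773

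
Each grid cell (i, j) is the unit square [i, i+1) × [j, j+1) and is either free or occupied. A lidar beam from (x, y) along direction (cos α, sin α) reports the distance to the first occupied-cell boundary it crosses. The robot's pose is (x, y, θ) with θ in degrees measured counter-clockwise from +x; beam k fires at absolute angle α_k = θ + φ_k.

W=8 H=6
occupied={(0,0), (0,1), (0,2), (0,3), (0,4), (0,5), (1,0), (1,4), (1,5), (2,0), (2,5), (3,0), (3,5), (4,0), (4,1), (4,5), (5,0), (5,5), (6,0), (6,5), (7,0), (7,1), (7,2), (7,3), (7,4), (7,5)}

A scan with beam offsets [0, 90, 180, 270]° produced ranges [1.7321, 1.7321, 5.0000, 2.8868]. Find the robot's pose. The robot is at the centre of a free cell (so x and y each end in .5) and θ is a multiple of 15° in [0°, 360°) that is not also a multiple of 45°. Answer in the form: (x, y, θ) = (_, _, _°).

Candidates: 22 free-cell centres × 16 headings = 352 poses. Raycast each; keep the one whose scan matches to 4 dp.
  (1.5, 3.5, 195°): beam 1 = 0.5176 ≠ 1.7321 ✗
  (1.5, 3.5, 150°): beam 1 = 0.5774 ≠ 1.7321 ✗
  (6.5, 4.5, 210°): beam 1 = 6.3509 ≠ 1.7321 ✗
  …
  (5.5, 3.5, 30°): r_1=1.7321, r_2=1.7321, r_3=5.0000, r_4=2.8868 — all match ✓
Unique over the lattice → pose = (5.5, 3.5, 30°).

(x, y, θ) = (5.5, 3.5, 30°)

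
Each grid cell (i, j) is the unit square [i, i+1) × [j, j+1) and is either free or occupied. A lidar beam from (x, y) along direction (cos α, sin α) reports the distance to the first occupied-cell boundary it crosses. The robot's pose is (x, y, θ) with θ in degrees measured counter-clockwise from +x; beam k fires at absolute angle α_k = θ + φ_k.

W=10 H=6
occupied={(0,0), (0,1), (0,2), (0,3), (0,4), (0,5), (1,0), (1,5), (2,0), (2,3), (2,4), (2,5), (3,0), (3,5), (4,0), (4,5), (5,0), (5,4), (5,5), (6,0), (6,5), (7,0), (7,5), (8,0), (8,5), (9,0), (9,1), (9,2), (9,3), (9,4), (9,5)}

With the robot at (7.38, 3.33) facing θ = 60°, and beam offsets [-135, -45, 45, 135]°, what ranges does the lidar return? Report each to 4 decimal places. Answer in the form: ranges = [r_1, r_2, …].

ranges = [2.4122, 1.6771, 1.7289, 6.6051]

beam 1: φ=-135°, α=285°
  cosα=0.2588 sinα=-0.9659 | (7,3) | tMaxX 2.3955 tMaxY 0.3416 | tΔX 3.8637 tΔY 1.0353
    t=0.3416 [y] (7,2)
    t=1.3769 [y] (7,1)
    t=2.3955 [x] (8,1)
    t=2.4122 [y] (8,0) — stop
  → r_1 = 2.4122
beam 2: φ=-45°, α=15°
  cosα=0.9659 sinα=0.2588 | (7,3) | tMaxX 0.6419 tMaxY 2.5887 | tΔX 1.0353 tΔY 3.8637
    t=0.6419 [x] (8,3)
    t=1.6771 [x] (9,3) — stop
  → r_2 = 1.6771
beam 3: φ=45°, α=105°
  cosα=-0.2588 sinα=0.9659 | (7,3) | tMaxX 1.4682 tMaxY 0.6936 | tΔX 3.8637 tΔY 1.0353
    t=0.6936 [y] (7,4)
    t=1.4682 [x] (6,4)
    t=1.7289 [y] (6,5) — stop
  → r_3 = 1.7289
beam 4: φ=135°, α=195°
  cosα=-0.9659 sinα=-0.2588 | (7,3) | tMaxX 0.3934 tMaxY 1.2750 | tΔX 1.0353 tΔY 3.8637
    t=0.3934 [x] (6,3)
    t=1.2750 [y] (6,2)
    t=1.4287 [x] (5,2)
    t=2.4640 [x] (4,2)
    t=3.4992 [x] (3,2)
    t=4.5345 [x] (2,2)
    t=5.1387 [y] (2,1)
    t=5.5698 [x] (1,1)
    t=6.6051 [x] (0,1) — stop
  → r_4 = 6.6051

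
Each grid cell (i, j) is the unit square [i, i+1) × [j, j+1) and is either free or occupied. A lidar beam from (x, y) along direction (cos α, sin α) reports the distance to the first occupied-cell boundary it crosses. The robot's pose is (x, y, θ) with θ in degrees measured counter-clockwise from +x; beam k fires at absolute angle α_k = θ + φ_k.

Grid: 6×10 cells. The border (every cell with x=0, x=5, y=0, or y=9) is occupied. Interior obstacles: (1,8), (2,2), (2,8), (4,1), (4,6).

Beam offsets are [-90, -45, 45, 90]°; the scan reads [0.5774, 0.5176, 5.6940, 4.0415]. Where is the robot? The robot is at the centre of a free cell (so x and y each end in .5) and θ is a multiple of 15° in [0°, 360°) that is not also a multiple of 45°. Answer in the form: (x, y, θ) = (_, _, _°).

Enumerate (i+0.5, j+0.5, θ) over the 27 free cells and 16 admissible headings. For each, cast all 4 beams and compare to the given ranges.
  (1.5, 4.5, 300°): beam 2 = 1.9319 ≠ 0.5176 ✗
  (3.5, 2.5, 120°): beam 1 = 1.7321 ≠ 0.5774 ✗
  (2.5, 4.5, 345°): beam 1 = 1.5529 ≠ 0.5774 ✗
  (2.5, 7.5, 150°): beam 3 = 1.5529 ≠ 5.6940 ✗
  …
  (4.5, 3.5, 60°): r_1=0.5774, r_2=0.5176, r_3=5.6940, r_4=4.0415 — all match ✓
No second candidate reproduces the full scan.

(x, y, θ) = (4.5, 3.5, 60°)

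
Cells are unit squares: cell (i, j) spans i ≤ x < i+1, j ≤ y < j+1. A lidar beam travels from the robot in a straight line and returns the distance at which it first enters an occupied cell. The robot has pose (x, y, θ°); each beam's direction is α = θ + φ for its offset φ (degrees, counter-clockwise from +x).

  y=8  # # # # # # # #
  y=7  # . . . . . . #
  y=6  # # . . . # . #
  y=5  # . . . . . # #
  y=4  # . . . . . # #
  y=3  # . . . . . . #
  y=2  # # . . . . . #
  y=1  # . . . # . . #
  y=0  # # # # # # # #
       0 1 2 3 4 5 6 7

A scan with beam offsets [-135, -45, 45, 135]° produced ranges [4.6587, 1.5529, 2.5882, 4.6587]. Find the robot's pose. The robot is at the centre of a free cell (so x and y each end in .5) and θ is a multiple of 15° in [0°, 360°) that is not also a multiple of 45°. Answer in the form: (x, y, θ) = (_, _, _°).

(x, y, θ) = (2.5, 3.5, 210°)

Candidates: 36 free-cell centres × 16 headings = 576 poses. Raycast each; keep the one whose scan matches to 4 dp.
  (2.5, 4.5, 105°): beam 1 = 5.1962 ≠ 4.6587 ✗
  (2.5, 5.5, 330°): beam 1 = 1.5529 ≠ 4.6587 ✗
  (5.5, 7.5, 300°): beam 1 = 1.9319 ≠ 4.6587 ✗
  (1.5, 3.5, 165°): beam 1 = 5.0000 ≠ 4.6587 ✗
  (4.5, 2.5, 240°): beam 1 = 5.6940 ≠ 4.6587 ✗
  …
  (2.5, 3.5, 210°): r_1=4.6587, r_2=1.5529, r_3=2.5882, r_4=4.6587 — all match ✓
No second candidate reproduces the full scan.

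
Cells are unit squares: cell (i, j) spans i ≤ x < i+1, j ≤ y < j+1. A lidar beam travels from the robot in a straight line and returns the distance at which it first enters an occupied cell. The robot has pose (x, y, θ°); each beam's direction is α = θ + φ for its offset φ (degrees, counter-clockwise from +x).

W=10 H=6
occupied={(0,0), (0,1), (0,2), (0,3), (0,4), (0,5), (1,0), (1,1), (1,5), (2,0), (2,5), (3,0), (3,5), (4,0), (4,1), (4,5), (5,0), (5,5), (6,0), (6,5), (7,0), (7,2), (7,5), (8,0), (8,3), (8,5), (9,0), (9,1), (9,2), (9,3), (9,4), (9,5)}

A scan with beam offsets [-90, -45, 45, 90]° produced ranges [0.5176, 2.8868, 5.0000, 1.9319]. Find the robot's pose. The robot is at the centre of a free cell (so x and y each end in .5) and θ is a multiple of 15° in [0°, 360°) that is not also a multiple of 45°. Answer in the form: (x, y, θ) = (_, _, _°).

Enumerate (i+0.5, j+0.5, θ) over the 28 free cells and 16 admissible headings. For each, cast all 4 beams and compare to the given ranges.
  (2.5, 1.5, 165°): beam 1 = 3.6235 ≠ 0.5176 ✗
  (3.5, 2.5, 255°): beam 1 = 2.5882 ≠ 0.5176 ✗
  (1.5, 4.5, 150°): beam 1 = 0.5774 ≠ 0.5176 ✗
  (1.5, 3.5, 150°): beam 1 = 1.7321 ≠ 0.5176 ✗
  …
  (6.5, 2.5, 105°): r_1=0.5176, r_2=2.8868, r_3=5.0000, r_4=1.9319 — all match ✓
No second candidate reproduces the full scan.

(x, y, θ) = (6.5, 2.5, 105°)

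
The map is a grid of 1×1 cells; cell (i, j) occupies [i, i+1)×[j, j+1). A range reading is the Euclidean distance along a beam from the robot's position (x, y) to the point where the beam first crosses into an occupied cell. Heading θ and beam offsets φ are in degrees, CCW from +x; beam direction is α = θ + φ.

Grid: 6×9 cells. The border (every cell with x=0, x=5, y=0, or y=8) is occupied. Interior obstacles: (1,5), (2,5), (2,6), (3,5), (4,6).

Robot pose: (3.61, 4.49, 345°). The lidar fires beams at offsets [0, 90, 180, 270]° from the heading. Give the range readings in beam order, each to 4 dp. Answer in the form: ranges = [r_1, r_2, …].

beam 1: φ=0°, α=345°
  d=(0.9659,-0.2588)  start (3,4)  tX=0.4038 tY=1.8932  stride 1/|dx|=1.0353 1/|dy|=3.8637
    cross x-line → (4,4), t=0.4038
    cross x-line → (5,4), t=1.4390 (wall)
  → r_1 = 1.4390
beam 2: φ=90°, α=75°
  d=(0.2588,0.9659)  start (3,4)  tX=1.5068 tY=0.5280  stride 1/|dx|=3.8637 1/|dy|=1.0353
    cross y-line → (3,5), t=0.5280 (wall)
  → r_2 = 0.5280
beam 3: φ=180°, α=165°
  d=(-0.9659,0.2588)  start (3,4)  tX=0.6315 tY=1.9705  stride 1/|dx|=1.0353 1/|dy|=3.8637
    cross x-line → (2,4), t=0.6315
    cross x-line → (1,4), t=1.6668
    cross y-line → (1,5), t=1.9705 (wall)
  → r_3 = 1.9705
beam 4: φ=270°, α=255°
  d=(-0.2588,-0.9659)  start (3,4)  tX=2.3569 tY=0.5073  stride 1/|dx|=3.8637 1/|dy|=1.0353
    cross y-line → (3,3), t=0.5073
    cross y-line → (3,2), t=1.5426
    cross x-line → (2,2), t=2.3569
    cross y-line → (2,1), t=2.5778
    cross y-line → (2,0), t=3.6131 (wall)
  → r_4 = 3.6131

ranges = [1.4390, 0.5280, 1.9705, 3.6131]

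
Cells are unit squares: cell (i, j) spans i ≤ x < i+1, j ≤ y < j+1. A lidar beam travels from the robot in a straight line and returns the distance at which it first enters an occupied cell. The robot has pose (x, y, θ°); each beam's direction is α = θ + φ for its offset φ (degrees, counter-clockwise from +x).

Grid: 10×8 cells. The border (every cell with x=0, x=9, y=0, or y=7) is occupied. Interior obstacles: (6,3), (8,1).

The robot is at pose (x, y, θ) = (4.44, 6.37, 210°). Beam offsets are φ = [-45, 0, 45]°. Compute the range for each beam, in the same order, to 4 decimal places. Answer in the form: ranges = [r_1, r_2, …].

ranges = [2.4341, 3.9722, 5.5594]

beam 1: φ=-45°, α=165°
  dir = (cos 165°, sin 165°) = (-0.9659, 0.2588); from cell (4,6)
  next x-line at t=0.4555, next y-line at t=2.4341; Δt_x=1.0353, Δt_y=3.8637
    x: enter (3,6) at t=0.4555
    x: enter (2,6) at t=1.4908
    y: enter (2,7) at t=2.4341 ← occupied
  → r_1 = 2.4341
beam 2: φ=0°, α=210°
  dir = (cos 210°, sin 210°) = (-0.8660, -0.5000); from cell (4,6)
  next x-line at t=0.5081, next y-line at t=0.7400; Δt_x=1.1547, Δt_y=2.0000
    x: enter (3,6) at t=0.5081
    y: enter (3,5) at t=0.7400
    x: enter (2,5) at t=1.6628
    y: enter (2,4) at t=2.7400
    x: enter (1,4) at t=2.8175
    x: enter (0,4) at t=3.9722 ← occupied
  → r_2 = 3.9722
beam 3: φ=45°, α=255°
  dir = (cos 255°, sin 255°) = (-0.2588, -0.9659); from cell (4,6)
  next x-line at t=1.7000, next y-line at t=0.3831; Δt_x=3.8637, Δt_y=1.0353
    y: enter (4,5) at t=0.3831
    y: enter (4,4) at t=1.4183
    x: enter (3,4) at t=1.7000
    y: enter (3,3) at t=2.4536
    y: enter (3,2) at t=3.4889
    y: enter (3,1) at t=4.5242
    y: enter (3,0) at t=5.5594 ← occupied
  → r_3 = 5.5594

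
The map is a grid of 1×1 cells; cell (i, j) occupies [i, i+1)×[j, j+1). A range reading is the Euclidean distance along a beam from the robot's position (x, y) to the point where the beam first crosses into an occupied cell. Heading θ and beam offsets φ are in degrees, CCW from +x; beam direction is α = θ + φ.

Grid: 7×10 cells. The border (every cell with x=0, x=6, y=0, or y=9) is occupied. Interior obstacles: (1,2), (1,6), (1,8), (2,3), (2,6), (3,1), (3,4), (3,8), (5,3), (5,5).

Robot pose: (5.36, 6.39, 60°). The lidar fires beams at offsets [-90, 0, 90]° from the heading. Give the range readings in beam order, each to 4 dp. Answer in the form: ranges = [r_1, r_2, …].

ranges = [0.7390, 1.2800, 3.8798]

beam 1: φ=-90°, α=330°
  direction (0.8660, -0.5000); cell (5,6); t to first gridline: x 0.7390, y 0.7800 (then +1.1547 / +2.0000)
    (6,6) via x @ 0.7390  # hit
  → r_1 = 0.7390
beam 2: φ=0°, α=60°
  direction (0.5000, 0.8660); cell (5,6); t to first gridline: x 1.2800, y 0.7044 (then +2.0000 / +1.1547)
    (5,7) via y @ 0.7044
    (6,7) via x @ 1.2800  # hit
  → r_2 = 1.2800
beam 3: φ=90°, α=150°
  direction (-0.8660, 0.5000); cell (5,6); t to first gridline: x 0.4157, y 1.2200 (then +1.1547 / +2.0000)
    (4,6) via x @ 0.4157
    (4,7) via y @ 1.2200
    (3,7) via x @ 1.5704
    (2,7) via x @ 2.7251
    (2,8) via y @ 3.2200
    (1,8) via x @ 3.8798  # hit
  → r_3 = 3.8798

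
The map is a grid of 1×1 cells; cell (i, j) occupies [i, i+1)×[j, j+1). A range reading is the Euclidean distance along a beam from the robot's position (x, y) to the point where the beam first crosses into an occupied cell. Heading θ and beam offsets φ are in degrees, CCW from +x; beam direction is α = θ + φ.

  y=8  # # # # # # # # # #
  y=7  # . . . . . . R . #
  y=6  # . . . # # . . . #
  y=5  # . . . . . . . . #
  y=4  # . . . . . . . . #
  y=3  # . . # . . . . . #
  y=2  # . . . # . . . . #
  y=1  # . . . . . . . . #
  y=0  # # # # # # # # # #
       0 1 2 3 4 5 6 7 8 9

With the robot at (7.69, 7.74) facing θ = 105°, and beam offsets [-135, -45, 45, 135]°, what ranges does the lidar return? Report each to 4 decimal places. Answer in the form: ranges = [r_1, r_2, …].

ranges = [1.5127, 0.3002, 0.5200, 5.4733]

beam 1: φ=-135°, α=330°
  direction (0.8660, -0.5000); cell (7,7); t to first gridline: x 0.3580, y 1.4800 (then +1.1547 / +2.0000)
    (8,7) via x @ 0.3580
    (8,6) via y @ 1.4800
    (9,6) via x @ 1.5127  # hit
  → r_1 = 1.5127
beam 2: φ=-45°, α=60°
  direction (0.5000, 0.8660); cell (7,7); t to first gridline: x 0.6200, y 0.3002 (then +2.0000 / +1.1547)
    (7,8) via y @ 0.3002  # hit
  → r_2 = 0.3002
beam 3: φ=45°, α=150°
  direction (-0.8660, 0.5000); cell (7,7); t to first gridline: x 0.7967, y 0.5200 (then +1.1547 / +2.0000)
    (7,8) via y @ 0.5200  # hit
  → r_3 = 0.5200
beam 4: φ=135°, α=240°
  direction (-0.5000, -0.8660); cell (7,7); t to first gridline: x 1.3800, y 0.8545 (then +2.0000 / +1.1547)
    (7,6) via y @ 0.8545
    (6,6) via x @ 1.3800
    (6,5) via y @ 2.0092
    (6,4) via y @ 3.1639
    (5,4) via x @ 3.3800
    (5,3) via y @ 4.3186
    (4,3) via x @ 5.3800
    (4,2) via y @ 5.4733  # hit
  → r_4 = 5.4733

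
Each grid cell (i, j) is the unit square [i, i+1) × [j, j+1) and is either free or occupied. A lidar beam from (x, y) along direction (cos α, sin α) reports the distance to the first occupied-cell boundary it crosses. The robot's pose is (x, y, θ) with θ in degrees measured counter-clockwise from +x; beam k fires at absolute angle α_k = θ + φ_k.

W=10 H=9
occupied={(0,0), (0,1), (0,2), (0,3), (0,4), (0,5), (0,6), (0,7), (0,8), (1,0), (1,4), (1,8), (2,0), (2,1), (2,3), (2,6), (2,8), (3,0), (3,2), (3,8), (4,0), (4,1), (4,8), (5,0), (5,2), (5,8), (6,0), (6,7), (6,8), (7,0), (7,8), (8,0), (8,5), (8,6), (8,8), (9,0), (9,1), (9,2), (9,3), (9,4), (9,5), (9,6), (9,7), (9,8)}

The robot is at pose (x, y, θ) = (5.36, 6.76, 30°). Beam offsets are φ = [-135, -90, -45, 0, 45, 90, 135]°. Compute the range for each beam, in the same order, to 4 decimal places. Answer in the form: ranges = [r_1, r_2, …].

beam 1: φ=-135°, α=255°
  cosα=-0.2588 sinα=-0.9659 | (5,6) | tMaxX 1.3909 tMaxY 0.7868 | tΔX 3.8637 tΔY 1.0353
    t=0.7868 [y] (5,5)
    t=1.3909 [x] (4,5)
    t=1.8221 [y] (4,4)
    t=2.8574 [y] (4,3)
    t=3.8926 [y] (4,2)
    t=4.9279 [y] (4,1) — stop
  → r_1 = 4.9279
beam 2: φ=-90°, α=300°
  cosα=0.5000 sinα=-0.8660 | (5,6) | tMaxX 1.2800 tMaxY 0.8776 | tΔX 2.0000 tΔY 1.1547
    t=0.8776 [y] (5,5)
    t=1.2800 [x] (6,5)
    t=2.0323 [y] (6,4)
    t=3.1870 [y] (6,3)
    t=3.2800 [x] (7,3)
    t=4.3417 [y] (7,2)
    t=5.2800 [x] (8,2)
    t=5.4964 [y] (8,1)
    t=6.6511 [y] (8,0) — stop
  → r_2 = 6.6511
beam 3: φ=-45°, α=345°
  cosα=0.9659 sinα=-0.2588 | (5,6) | tMaxX 0.6626 tMaxY 2.9364 | tΔX 1.0353 tΔY 3.8637
    t=0.6626 [x] (6,6)
    t=1.6979 [x] (7,6)
    t=2.7331 [x] (8,6) — stop
  → r_3 = 2.7331
beam 4: φ=0°, α=30°
  cosα=0.8660 sinα=0.5000 | (5,6) | tMaxX 0.7390 tMaxY 0.4800 | tΔX 1.1547 tΔY 2.0000
    t=0.4800 [y] (5,7)
    t=0.7390 [x] (6,7) — stop
  → r_4 = 0.7390
beam 5: φ=45°, α=75°
  cosα=0.2588 sinα=0.9659 | (5,6) | tMaxX 2.4728 tMaxY 0.2485 | tΔX 3.8637 tΔY 1.0353
    t=0.2485 [y] (5,7)
    t=1.2837 [y] (5,8) — stop
  → r_5 = 1.2837
beam 6: φ=90°, α=120°
  cosα=-0.5000 sinα=0.8660 | (5,6) | tMaxX 0.7200 tMaxY 0.2771 | tΔX 2.0000 tΔY 1.1547
    t=0.2771 [y] (5,7)
    t=0.7200 [x] (4,7)
    t=1.4318 [y] (4,8) — stop
  → r_6 = 1.4318
beam 7: φ=135°, α=165°
  cosα=-0.9659 sinα=0.2588 | (5,6) | tMaxX 0.3727 tMaxY 0.9273 | tΔX 1.0353 tΔY 3.8637
    t=0.3727 [x] (4,6)
    t=0.9273 [y] (4,7)
    t=1.4080 [x] (3,7)
    t=2.4433 [x] (2,7)
    t=3.4785 [x] (1,7)
    t=4.5138 [x] (0,7) — stop
  → r_7 = 4.5138

ranges = [4.9279, 6.6511, 2.7331, 0.7390, 1.2837, 1.4318, 4.5138]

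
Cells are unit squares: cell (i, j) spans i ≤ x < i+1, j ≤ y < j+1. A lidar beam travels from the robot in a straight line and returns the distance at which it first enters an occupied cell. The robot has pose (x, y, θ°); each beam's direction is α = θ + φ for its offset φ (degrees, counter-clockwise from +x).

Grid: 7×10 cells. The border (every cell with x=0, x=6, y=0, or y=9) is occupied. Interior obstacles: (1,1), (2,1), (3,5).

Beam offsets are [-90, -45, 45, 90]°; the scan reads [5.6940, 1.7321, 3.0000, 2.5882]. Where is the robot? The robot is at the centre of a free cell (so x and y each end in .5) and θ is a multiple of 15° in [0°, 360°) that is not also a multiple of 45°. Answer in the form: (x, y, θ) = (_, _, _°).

The pose lattice has 37·16 = 592 candidates. Test each by forward raycasting.
  (5.5, 2.5, 150°): beam 1 = 1.0000 ≠ 5.6940 ✗
  (2.5, 3.5, 105°): beam 1 = 3.6235 ≠ 5.6940 ✗
  (5.5, 8.5, 30°): beam 1 = 1.0000 ≠ 5.6940 ✗
  (5.5, 8.5, 60°): beam 1 = 0.5774 ≠ 5.6940 ✗
  …
  (4.5, 3.5, 165°): r_1=5.6940, r_2=1.7321, r_3=3.0000, r_4=2.5882 — all match ✓
No second candidate reproduces the full scan.

(x, y, θ) = (4.5, 3.5, 165°)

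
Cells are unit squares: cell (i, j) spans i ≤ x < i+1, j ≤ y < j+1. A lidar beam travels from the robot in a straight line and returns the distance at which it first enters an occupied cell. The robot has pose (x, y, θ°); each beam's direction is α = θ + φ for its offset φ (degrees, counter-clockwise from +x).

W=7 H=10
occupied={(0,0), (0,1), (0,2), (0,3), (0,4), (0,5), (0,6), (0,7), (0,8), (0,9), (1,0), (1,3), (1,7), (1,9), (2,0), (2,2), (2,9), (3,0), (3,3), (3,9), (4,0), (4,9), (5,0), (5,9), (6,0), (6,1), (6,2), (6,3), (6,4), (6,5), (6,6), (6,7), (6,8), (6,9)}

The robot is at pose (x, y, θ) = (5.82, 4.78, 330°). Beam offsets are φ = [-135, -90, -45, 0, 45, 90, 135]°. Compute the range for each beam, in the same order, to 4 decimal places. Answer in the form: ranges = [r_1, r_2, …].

ranges = [3.9548, 4.3648, 0.6955, 0.2078, 0.1863, 0.3600, 4.3689]

beam 1: φ=-135°, α=195°
  d=(-0.9659,-0.2588)  start (5,4)  tX=0.8489 tY=3.0137  stride 1/|dx|=1.0353 1/|dy|=3.8637
    cross x-line → (4,4), t=0.8489
    cross x-line → (3,4), t=1.8842
    cross x-line → (2,4), t=2.9195
    cross y-line → (2,3), t=3.0137
    cross x-line → (1,3), t=3.9548 (wall)
  → r_1 = 3.9548
beam 2: φ=-90°, α=240°
  d=(-0.5000,-0.8660)  start (5,4)  tX=1.6400 tY=0.9007  stride 1/|dx|=2.0000 1/|dy|=1.1547
    cross y-line → (5,3), t=0.9007
    cross x-line → (4,3), t=1.6400
    cross y-line → (4,2), t=2.0554
    cross y-line → (4,1), t=3.2101
    cross x-line → (3,1), t=3.6400
    cross y-line → (3,0), t=4.3648 (wall)
  → r_2 = 4.3648
beam 3: φ=-45°, α=285°
  d=(0.2588,-0.9659)  start (5,4)  tX=0.6955 tY=0.8075  stride 1/|dx|=3.8637 1/|dy|=1.0353
    cross x-line → (6,4), t=0.6955 (wall)
  → r_3 = 0.6955
beam 4: φ=0°, α=330°
  d=(0.8660,-0.5000)  start (5,4)  tX=0.2078 tY=1.5600  stride 1/|dx|=1.1547 1/|dy|=2.0000
    cross x-line → (6,4), t=0.2078 (wall)
  → r_4 = 0.2078
beam 5: φ=45°, α=15°
  d=(0.9659,0.2588)  start (5,4)  tX=0.1863 tY=0.8500  stride 1/|dx|=1.0353 1/|dy|=3.8637
    cross x-line → (6,4), t=0.1863 (wall)
  → r_5 = 0.1863
beam 6: φ=90°, α=60°
  d=(0.5000,0.8660)  start (5,4)  tX=0.3600 tY=0.2540  stride 1/|dx|=2.0000 1/|dy|=1.1547
    cross y-line → (5,5), t=0.2540
    cross x-line → (6,5), t=0.3600 (wall)
  → r_6 = 0.3600
beam 7: φ=135°, α=105°
  d=(-0.2588,0.9659)  start (5,4)  tX=3.1682 tY=0.2278  stride 1/|dx|=3.8637 1/|dy|=1.0353
    cross y-line → (5,5), t=0.2278
    cross y-line → (5,6), t=1.2630
    cross y-line → (5,7), t=2.2983
    cross x-line → (4,7), t=3.1682
    cross y-line → (4,8), t=3.3336
    cross y-line → (4,9), t=4.3689 (wall)
  → r_7 = 4.3689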